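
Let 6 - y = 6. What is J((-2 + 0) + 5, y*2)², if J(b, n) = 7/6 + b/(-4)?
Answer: 25/144 ≈ 0.17361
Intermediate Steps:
y = 0 (y = 6 - 1*6 = 6 - 6 = 0)
J(b, n) = 7/6 - b/4 (J(b, n) = 7*(⅙) + b*(-¼) = 7/6 - b/4)
J((-2 + 0) + 5, y*2)² = (7/6 - ((-2 + 0) + 5)/4)² = (7/6 - (-2 + 5)/4)² = (7/6 - ¼*3)² = (7/6 - ¾)² = (5/12)² = 25/144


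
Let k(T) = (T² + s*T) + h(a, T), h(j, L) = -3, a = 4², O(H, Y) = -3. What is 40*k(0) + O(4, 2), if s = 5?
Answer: -123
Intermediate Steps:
a = 16
k(T) = -3 + T² + 5*T (k(T) = (T² + 5*T) - 3 = -3 + T² + 5*T)
40*k(0) + O(4, 2) = 40*(-3 + 0² + 5*0) - 3 = 40*(-3 + 0 + 0) - 3 = 40*(-3) - 3 = -120 - 3 = -123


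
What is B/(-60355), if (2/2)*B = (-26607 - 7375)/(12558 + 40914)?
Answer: 16991/1613651280 ≈ 1.0530e-5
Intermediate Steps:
B = -16991/26736 (B = (-26607 - 7375)/(12558 + 40914) = -33982/53472 = -33982*1/53472 = -16991/26736 ≈ -0.63551)
B/(-60355) = -16991/26736/(-60355) = -16991/26736*(-1/60355) = 16991/1613651280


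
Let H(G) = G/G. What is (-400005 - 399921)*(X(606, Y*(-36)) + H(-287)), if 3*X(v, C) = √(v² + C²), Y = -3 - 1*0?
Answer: -799926 - 7999260*√421 ≈ -1.6493e+8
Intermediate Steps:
H(G) = 1
Y = -3 (Y = -3 + 0 = -3)
X(v, C) = √(C² + v²)/3 (X(v, C) = √(v² + C²)/3 = √(C² + v²)/3)
(-400005 - 399921)*(X(606, Y*(-36)) + H(-287)) = (-400005 - 399921)*(√((-3*(-36))² + 606²)/3 + 1) = -799926*(√(108² + 367236)/3 + 1) = -799926*(√(11664 + 367236)/3 + 1) = -799926*(√378900/3 + 1) = -799926*((30*√421)/3 + 1) = -799926*(10*√421 + 1) = -799926*(1 + 10*√421) = -799926 - 7999260*√421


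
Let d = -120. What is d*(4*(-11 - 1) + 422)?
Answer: -44880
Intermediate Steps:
d*(4*(-11 - 1) + 422) = -120*(4*(-11 - 1) + 422) = -120*(4*(-12) + 422) = -120*(-48 + 422) = -120*374 = -44880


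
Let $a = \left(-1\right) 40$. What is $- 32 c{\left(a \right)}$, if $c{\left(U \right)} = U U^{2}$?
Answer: $2048000$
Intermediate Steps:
$a = -40$
$c{\left(U \right)} = U^{3}$
$- 32 c{\left(a \right)} = - 32 \left(-40\right)^{3} = \left(-32\right) \left(-64000\right) = 2048000$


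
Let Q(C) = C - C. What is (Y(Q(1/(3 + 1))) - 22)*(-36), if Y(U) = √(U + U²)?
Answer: 792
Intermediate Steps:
Q(C) = 0
(Y(Q(1/(3 + 1))) - 22)*(-36) = (√(0*(1 + 0)) - 22)*(-36) = (√(0*1) - 22)*(-36) = (√0 - 22)*(-36) = (0 - 22)*(-36) = -22*(-36) = 792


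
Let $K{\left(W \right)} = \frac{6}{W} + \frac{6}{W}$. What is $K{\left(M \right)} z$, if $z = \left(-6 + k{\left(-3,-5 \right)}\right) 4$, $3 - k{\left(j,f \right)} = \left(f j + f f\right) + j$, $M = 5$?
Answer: $-384$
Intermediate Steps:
$k{\left(j,f \right)} = 3 - j - f^{2} - f j$ ($k{\left(j,f \right)} = 3 - \left(\left(f j + f f\right) + j\right) = 3 - \left(\left(f j + f^{2}\right) + j\right) = 3 - \left(\left(f^{2} + f j\right) + j\right) = 3 - \left(j + f^{2} + f j\right) = 3 - j - f^{2} - f j$)
$z = -160$ ($z = \left(-6 - \left(19 + 15\right)\right) 4 = \left(-6 + \left(3 + 3 - 25 - 15\right)\right) 4 = \left(-6 - 34\right) 4 = \left(-40\right) 4 = -160$)
$K{\left(W \right)} = \frac{12}{W}$
$K{\left(M \right)} z = \frac{12}{5} \left(-160\right) = -384$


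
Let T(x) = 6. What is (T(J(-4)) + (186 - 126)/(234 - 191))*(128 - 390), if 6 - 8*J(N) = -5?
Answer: -83316/43 ≈ -1937.6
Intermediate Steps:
J(N) = 11/8 (J(N) = ¾ - ⅛*(-5) = ¾ + 5/8 = 11/8)
(T(J(-4)) + (186 - 126)/(234 - 191))*(128 - 390) = (6 + (186 - 126)/(234 - 191))*(128 - 390) = (6 + 60/43)*(-262) = (318/43)*(-262) = -83316/43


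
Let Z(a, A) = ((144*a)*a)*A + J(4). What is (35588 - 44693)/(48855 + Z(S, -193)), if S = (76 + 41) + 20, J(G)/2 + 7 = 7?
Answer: 3035/173859731 ≈ 1.7457e-5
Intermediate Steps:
J(G) = 0 (J(G) = -14 + 2*7 = -14 + 14 = 0)
S = 137 (S = 117 + 20 = 137)
Z(a, A) = 144*A*a² (Z(a, A) = ((144*a)*a)*A + 0 = (144*a²)*A + 0 = 144*A*a² + 0 = 144*A*a²)
(35588 - 44693)/(48855 + Z(S, -193)) = (35588 - 44693)/(48855 + 144*(-193)*137²) = -9105/(48855 + 144*(-193)*18769) = -9105/(48855 - 521628048) = -9105/(-521579193) = -9105*(-1/521579193) = 3035/173859731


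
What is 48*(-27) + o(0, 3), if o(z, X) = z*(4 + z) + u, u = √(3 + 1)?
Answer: -1294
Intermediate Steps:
u = 2 (u = √4 = 2)
o(z, X) = 2 + z*(4 + z) (o(z, X) = z*(4 + z) + 2 = 2 + z*(4 + z))
48*(-27) + o(0, 3) = 48*(-27) + (2 + 0² + 4*0) = -1296 + (2 + 0 + 0) = -1296 + 2 = -1294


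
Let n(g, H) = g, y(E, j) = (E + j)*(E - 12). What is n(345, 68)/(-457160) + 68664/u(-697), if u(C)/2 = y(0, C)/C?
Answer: -261587021/91432 ≈ -2861.0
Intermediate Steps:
y(E, j) = (-12 + E)*(E + j) (y(E, j) = (E + j)*(-12 + E) = (-12 + E)*(E + j))
u(C) = -24 (u(C) = 2*((0**2 - 12*0 - 12*C + 0*C)/C) = 2*((0 + 0 - 12*C + 0)/C) = 2*((-12*C)/C) = 2*(-12) = -24)
n(345, 68)/(-457160) + 68664/u(-697) = 345/(-457160) + 68664/(-24) = 345*(-1/457160) + 68664*(-1/24) = -69/91432 - 2861 = -261587021/91432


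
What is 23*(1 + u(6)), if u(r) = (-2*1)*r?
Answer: -253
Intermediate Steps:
u(r) = -2*r
23*(1 + u(6)) = 23*(1 - 2*6) = 23*(1 - 12) = 23*(-11) = -253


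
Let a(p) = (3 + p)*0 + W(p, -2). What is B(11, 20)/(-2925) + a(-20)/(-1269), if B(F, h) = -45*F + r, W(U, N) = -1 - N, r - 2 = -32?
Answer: 2948/16497 ≈ 0.17870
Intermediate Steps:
r = -30 (r = 2 - 32 = -30)
B(F, h) = -30 - 45*F (B(F, h) = -45*F - 30 = -30 - 45*F)
a(p) = 1 (a(p) = (3 + p)*0 + (-1 - 1*(-2)) = 0 + (-1 + 2) = 0 + 1 = 1)
B(11, 20)/(-2925) + a(-20)/(-1269) = (-30 - 45*11)/(-2925) + 1/(-1269) = (-30 - 495)*(-1/2925) + 1*(-1/1269) = -525*(-1/2925) - 1/1269 = 7/39 - 1/1269 = 2948/16497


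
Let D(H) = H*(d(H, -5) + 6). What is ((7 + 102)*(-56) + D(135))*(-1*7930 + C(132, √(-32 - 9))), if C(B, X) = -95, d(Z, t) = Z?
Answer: -103771275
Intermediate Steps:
D(H) = H*(6 + H) (D(H) = H*(H + 6) = H*(6 + H))
((7 + 102)*(-56) + D(135))*(-1*7930 + C(132, √(-32 - 9))) = ((7 + 102)*(-56) + 135*(6 + 135))*(-1*7930 - 95) = (109*(-56) + 135*141)*(-7930 - 95) = (-6104 + 19035)*(-8025) = 12931*(-8025) = -103771275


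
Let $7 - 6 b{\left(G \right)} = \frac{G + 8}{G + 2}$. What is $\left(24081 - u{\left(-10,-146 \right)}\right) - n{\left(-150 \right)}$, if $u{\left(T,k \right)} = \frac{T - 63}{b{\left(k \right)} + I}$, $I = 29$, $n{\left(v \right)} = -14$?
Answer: $\frac{104125007}{4321} \approx 24097.0$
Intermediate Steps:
$b{\left(G \right)} = \frac{7}{6} - \frac{8 + G}{6 \left(2 + G\right)}$ ($b{\left(G \right)} = \frac{7}{6} - \frac{\left(G + 8\right) \frac{1}{G + 2}}{6} = \frac{7}{6} - \frac{\left(8 + G\right) \frac{1}{2 + G}}{6} = \frac{7}{6} - \frac{\frac{1}{2 + G} \left(8 + G\right)}{6} = \frac{7}{6} - \frac{8 + G}{6 \left(2 + G\right)}$)
$u{\left(T,k \right)} = \frac{-63 + T}{29 + \frac{1 + k}{2 + k}}$ ($u{\left(T,k \right)} = \frac{T - 63}{\frac{1 + k}{2 + k} + 29} = \frac{-63 + T}{29 + \frac{1 + k}{2 + k}}$)
$\left(24081 - u{\left(-10,-146 \right)}\right) - n{\left(-150 \right)} = \left(24081 - \frac{\left(-63 - 10\right) \left(2 - 146\right)}{59 + 30 \left(-146\right)}\right) - -14 = \left(24081 - \frac{1}{59 - 4380} \left(-73\right) \left(-144\right)\right) + 14 = \left(24081 - \frac{1}{-4321} \left(-73\right) \left(-144\right)\right) + 14 = \left(24081 - \left(- \frac{1}{4321}\right) \left(-73\right) \left(-144\right)\right) + 14 = \left(24081 - - \frac{10512}{4321}\right) + 14 = \left(24081 + \frac{10512}{4321}\right) + 14 = \frac{104064513}{4321} + 14 = \frac{104125007}{4321}$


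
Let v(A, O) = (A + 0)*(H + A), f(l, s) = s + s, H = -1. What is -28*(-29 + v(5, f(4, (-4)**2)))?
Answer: 252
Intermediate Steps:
f(l, s) = 2*s
v(A, O) = A*(-1 + A) (v(A, O) = (A + 0)*(-1 + A) = A*(-1 + A))
-28*(-29 + v(5, f(4, (-4)**2))) = -28*(-29 + 5*(-1 + 5)) = -28*(-29 + 5*4) = -28*(-29 + 20) = -28*(-9) = 252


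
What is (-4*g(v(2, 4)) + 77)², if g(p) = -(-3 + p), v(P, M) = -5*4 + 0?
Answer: 225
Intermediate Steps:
v(P, M) = -20 (v(P, M) = -20 + 0 = -20)
g(p) = 3 - p
(-4*g(v(2, 4)) + 77)² = (-4*(3 - 1*(-20)) + 77)² = (-4*(3 + 20) + 77)² = (-4*23 + 77)² = (-92 + 77)² = (-15)² = 225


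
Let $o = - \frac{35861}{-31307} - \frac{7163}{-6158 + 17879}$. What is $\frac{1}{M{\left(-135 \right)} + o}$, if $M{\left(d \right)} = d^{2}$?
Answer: $\frac{366949347}{6687847923815} \approx 5.4868 \cdot 10^{-5}$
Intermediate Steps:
$o = \frac{196074740}{366949347}$ ($o = \left(-35861\right) \left(- \frac{1}{31307}\right) - \frac{7163}{11721} = \frac{35861}{31307} - \frac{7163}{11721} = \frac{196074740}{366949347} \approx 0.53434$)
$\frac{1}{M{\left(-135 \right)} + o} = \frac{1}{\left(-135\right)^{2} + \frac{196074740}{366949347}} = \frac{1}{18225 + \frac{196074740}{366949347}} = \frac{1}{\frac{6687847923815}{366949347}} = \frac{366949347}{6687847923815}$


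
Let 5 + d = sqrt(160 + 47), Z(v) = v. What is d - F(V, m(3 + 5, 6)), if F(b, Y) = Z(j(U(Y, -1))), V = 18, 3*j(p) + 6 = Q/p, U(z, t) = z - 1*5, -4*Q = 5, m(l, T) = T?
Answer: -31/12 + 3*sqrt(23) ≈ 11.804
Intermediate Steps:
Q = -5/4 (Q = -1/4*5 = -5/4 ≈ -1.2500)
U(z, t) = -5 + z (U(z, t) = z - 5 = -5 + z)
j(p) = -2 - 5/(12*p) (j(p) = -2 + (-5/(4*p))/3 = -2 - 5/(12*p))
F(b, Y) = -2 - 5/(12*(-5 + Y))
d = -5 + 3*sqrt(23) (d = -5 + sqrt(160 + 47) = -5 + sqrt(207) = -5 + 3*sqrt(23) ≈ 9.3875)
d - F(V, m(3 + 5, 6)) = (-5 + 3*sqrt(23)) - (115 - 24*6)/(12*(-5 + 6)) = (-5 + 3*sqrt(23)) - (115 - 144)/(12*1) = (-5 + 3*sqrt(23)) - (-29)/12 = (-5 + 3*sqrt(23)) - 1*(-29/12) = (-5 + 3*sqrt(23)) + 29/12 = -31/12 + 3*sqrt(23)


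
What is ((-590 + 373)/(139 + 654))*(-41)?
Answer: 8897/793 ≈ 11.219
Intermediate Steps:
((-590 + 373)/(139 + 654))*(-41) = -217/793*(-41) = 8897/793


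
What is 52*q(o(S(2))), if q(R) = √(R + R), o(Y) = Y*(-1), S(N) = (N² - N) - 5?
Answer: 52*√6 ≈ 127.37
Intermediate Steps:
S(N) = -5 + N² - N
o(Y) = -Y
q(R) = √2*√R (q(R) = √(2*R) = √2*√R)
52*q(o(S(2))) = 52*(√2*√(-(-5 + 2² - 1*2))) = 52*(√2*√(-(-5 + 4 - 2))) = 52*(√2*√(-1*(-3))) = 52*(√2*√3) = 52*√6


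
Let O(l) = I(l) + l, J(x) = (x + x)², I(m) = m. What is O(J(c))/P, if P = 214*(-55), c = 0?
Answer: 0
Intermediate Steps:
P = -11770
J(x) = 4*x² (J(x) = (2*x)² = 4*x²)
O(l) = 2*l (O(l) = l + l = 2*l)
O(J(c))/P = (2*(4*0²))/(-11770) = (2*(4*0))*(-1/11770) = (2*0)*(-1/11770) = 0*(-1/11770) = 0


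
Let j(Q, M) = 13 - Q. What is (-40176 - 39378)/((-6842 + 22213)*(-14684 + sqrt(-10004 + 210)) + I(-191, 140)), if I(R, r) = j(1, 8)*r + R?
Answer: 17955837001350/50945636579651579 + 1222824534*I*sqrt(9794)/50945636579651579 ≈ 0.00035245 + 2.3754e-6*I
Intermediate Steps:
I(R, r) = R + 12*r (I(R, r) = (13 - 1*1)*r + R = (13 - 1)*r + R = 12*r + R = R + 12*r)
(-40176 - 39378)/((-6842 + 22213)*(-14684 + sqrt(-10004 + 210)) + I(-191, 140)) = (-40176 - 39378)/((-6842 + 22213)*(-14684 + sqrt(-10004 + 210)) + (-191 + 12*140)) = -79554/(15371*(-14684 + sqrt(-9794)) + (-191 + 1680)) = -79554/(15371*(-14684 + I*sqrt(9794)) + 1489) = -79554/((-225707764 + 15371*I*sqrt(9794)) + 1489) = -79554/(-225706275 + 15371*I*sqrt(9794))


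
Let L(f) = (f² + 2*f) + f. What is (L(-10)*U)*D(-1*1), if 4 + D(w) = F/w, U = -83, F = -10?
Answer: -34860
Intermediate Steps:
D(w) = -4 - 10/w
L(f) = f² + 3*f
(L(-10)*U)*D(-1*1) = (-10*(3 - 10)*(-83))*(-4 - 10/((-1*1))) = (-10*(-7)*(-83))*(-4 - 10/(-1)) = (70*(-83))*(-4 - 10*(-1)) = -5810*(-4 + 10) = -5810*6 = -34860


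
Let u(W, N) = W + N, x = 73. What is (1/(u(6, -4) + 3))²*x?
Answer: 73/25 ≈ 2.9200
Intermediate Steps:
u(W, N) = N + W
(1/(u(6, -4) + 3))²*x = (1/((-4 + 6) + 3))²*73 = (1/(2 + 3))²*73 = (1/5)²*73 = (⅕)²*73 = (1/25)*73 = 73/25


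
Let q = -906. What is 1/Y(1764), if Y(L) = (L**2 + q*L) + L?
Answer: 1/1515276 ≈ 6.5995e-7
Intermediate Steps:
Y(L) = L**2 - 905*L (Y(L) = (L**2 - 906*L) + L = L**2 - 905*L)
1/Y(1764) = 1/(1764*(-905 + 1764)) = 1/(1764*859) = 1/1515276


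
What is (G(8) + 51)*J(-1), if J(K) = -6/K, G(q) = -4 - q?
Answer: 234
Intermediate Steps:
(G(8) + 51)*J(-1) = ((-4 - 1*8) + 51)*(-6/(-1)) = ((-4 - 8) + 51)*(-6*(-1)) = (-12 + 51)*6 = 39*6 = 234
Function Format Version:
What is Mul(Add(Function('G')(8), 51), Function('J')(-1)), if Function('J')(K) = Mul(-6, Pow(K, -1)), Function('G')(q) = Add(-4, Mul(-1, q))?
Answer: 234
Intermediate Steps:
Mul(Add(Function('G')(8), 51), Function('J')(-1)) = Mul(Add(Add(-4, Mul(-1, 8)), 51), Mul(-6, Pow(-1, -1))) = Mul(Add(Add(-4, -8), 51), Mul(-6, -1)) = Mul(Add(-12, 51), 6) = Mul(39, 6) = 234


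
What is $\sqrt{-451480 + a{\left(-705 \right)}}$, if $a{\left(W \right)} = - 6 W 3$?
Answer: $i \sqrt{438790} \approx 662.41 i$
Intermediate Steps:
$a{\left(W \right)} = - 18 W$
$\sqrt{-451480 + a{\left(-705 \right)}} = \sqrt{-451480 - -12690} = \sqrt{-451480 + 12690} = \sqrt{-438790} = i \sqrt{438790}$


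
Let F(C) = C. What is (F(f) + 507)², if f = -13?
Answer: 244036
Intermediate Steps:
(F(f) + 507)² = (-13 + 507)² = 494² = 244036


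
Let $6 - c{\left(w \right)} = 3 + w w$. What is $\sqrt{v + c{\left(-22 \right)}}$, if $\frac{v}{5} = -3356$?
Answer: $i \sqrt{17261} \approx 131.38 i$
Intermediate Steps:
$v = -16780$ ($v = 5 \left(-3356\right) = -16780$)
$c{\left(w \right)} = 3 - w^{2}$ ($c{\left(w \right)} = 6 - \left(3 + w w\right) = 6 - \left(3 + w^{2}\right) = 3 - w^{2}$)
$\sqrt{v + c{\left(-22 \right)}} = \sqrt{-16780 + \left(3 - \left(-22\right)^{2}\right)} = \sqrt{-16780 + \left(3 - 484\right)} = \sqrt{-16780 - 481} = \sqrt{-17261} = i \sqrt{17261}$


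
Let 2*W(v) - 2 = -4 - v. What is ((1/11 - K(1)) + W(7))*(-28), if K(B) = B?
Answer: 1666/11 ≈ 151.45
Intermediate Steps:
W(v) = -1 - v/2 (W(v) = 1 + (-4 - v)/2 = 1 + (-2 - v/2) = -1 - v/2)
((1/11 - K(1)) + W(7))*(-28) = ((1/11 - 1*1) + (-1 - ½*7))*(-28) = ((1/11 - 1) + (-1 - 7/2))*(-28) = (-10/11 - 9/2)*(-28) = -119/22*(-28) = 1666/11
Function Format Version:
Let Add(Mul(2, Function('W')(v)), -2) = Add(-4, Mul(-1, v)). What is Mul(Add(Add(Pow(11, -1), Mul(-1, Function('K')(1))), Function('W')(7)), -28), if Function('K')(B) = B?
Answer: Rational(1666, 11) ≈ 151.45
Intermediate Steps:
Function('W')(v) = Add(-1, Mul(Rational(-1, 2), v)) (Function('W')(v) = Add(1, Mul(Rational(1, 2), Add(-4, Mul(-1, v)))) = Add(1, Add(-2, Mul(Rational(-1, 2), v))) = Add(-1, Mul(Rational(-1, 2), v)))
Mul(Add(Add(Pow(11, -1), Mul(-1, Function('K')(1))), Function('W')(7)), -28) = Mul(Add(Add(Pow(11, -1), Mul(-1, 1)), Add(-1, Mul(Rational(-1, 2), 7))), -28) = Mul(Add(Add(Rational(1, 11), -1), Add(-1, Rational(-7, 2))), -28) = Mul(Add(Rational(-10, 11), Rational(-9, 2)), -28) = Mul(Rational(-119, 22), -28) = Rational(1666, 11)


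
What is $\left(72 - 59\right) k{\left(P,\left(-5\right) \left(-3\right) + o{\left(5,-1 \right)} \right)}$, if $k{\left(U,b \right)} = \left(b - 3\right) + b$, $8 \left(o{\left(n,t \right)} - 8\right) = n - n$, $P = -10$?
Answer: $559$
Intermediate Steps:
$o{\left(n,t \right)} = 8$ ($o{\left(n,t \right)} = 8 + \frac{n - n}{8} = 8 + \frac{1}{8} \cdot 0 = 8 + 0 = 8$)
$k{\left(U,b \right)} = -3 + 2 b$ ($k{\left(U,b \right)} = \left(-3 + b\right) + b = -3 + 2 b$)
$\left(72 - 59\right) k{\left(P,\left(-5\right) \left(-3\right) + o{\left(5,-1 \right)} \right)} = \left(72 - 59\right) \left(-3 + 2 \left(\left(-5\right) \left(-3\right) + 8\right)\right) = 13 \left(-3 + 2 \left(15 + 8\right)\right) = 13 \left(-3 + 2 \cdot 23\right) = 13 \left(-3 + 46\right) = 13 \cdot 43 = 559$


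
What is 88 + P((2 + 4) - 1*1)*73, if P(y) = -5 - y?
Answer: -642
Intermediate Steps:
88 + P((2 + 4) - 1*1)*73 = 88 + (-5 - ((2 + 4) - 1*1))*73 = 88 + (-5 - (6 - 1))*73 = 88 + (-5 - 1*5)*73 = 88 + (-5 - 5)*73 = 88 - 10*73 = 88 - 730 = -642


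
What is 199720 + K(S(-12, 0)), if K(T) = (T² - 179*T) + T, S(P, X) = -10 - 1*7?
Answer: 203035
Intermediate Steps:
S(P, X) = -17 (S(P, X) = -10 - 7 = -17)
K(T) = T² - 178*T
199720 + K(S(-12, 0)) = 199720 - 17*(-178 - 17) = 199720 - 17*(-195) = 199720 + 3315 = 203035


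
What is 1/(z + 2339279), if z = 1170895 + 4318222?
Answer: 1/7828396 ≈ 1.2774e-7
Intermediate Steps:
z = 5489117
1/(z + 2339279) = 1/(5489117 + 2339279) = 1/7828396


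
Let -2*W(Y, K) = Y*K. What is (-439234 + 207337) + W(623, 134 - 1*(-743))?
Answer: -1010165/2 ≈ -5.0508e+5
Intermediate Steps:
W(Y, K) = -K*Y/2 (W(Y, K) = -Y*K/2 = -K*Y/2)
(-439234 + 207337) + W(623, 134 - 1*(-743)) = (-439234 + 207337) - ½*(134 - 1*(-743))*623 = -231897 - ½*(134 + 743)*623 = -231897 - ½*877*623 = -231897 - 546371/2 = -1010165/2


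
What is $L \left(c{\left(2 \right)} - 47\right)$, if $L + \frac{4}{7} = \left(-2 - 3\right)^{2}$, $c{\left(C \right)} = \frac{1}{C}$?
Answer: $- \frac{15903}{14} \approx -1135.9$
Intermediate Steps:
$L = \frac{171}{7}$ ($L = - \frac{4}{7} + \left(-2 - 3\right)^{2} = - \frac{4}{7} + \left(-5\right)^{2} = - \frac{4}{7} + 25 = \frac{171}{7} \approx 24.429$)
$L \left(c{\left(2 \right)} - 47\right) = \frac{171 \left(\frac{1}{2} - 47\right)}{7} = \frac{171}{7} \left(- \frac{93}{2}\right) = - \frac{15903}{14}$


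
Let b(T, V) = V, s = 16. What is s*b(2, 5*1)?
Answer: 80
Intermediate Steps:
s*b(2, 5*1) = 16*(5*1) = 16*5 = 80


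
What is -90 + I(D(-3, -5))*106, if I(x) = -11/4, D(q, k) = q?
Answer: -763/2 ≈ -381.50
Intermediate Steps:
I(x) = -11/4 (I(x) = -11*1/4 = -11/4)
-90 + I(D(-3, -5))*106 = -90 - 11/4*106 = -90 - 583/2 = -763/2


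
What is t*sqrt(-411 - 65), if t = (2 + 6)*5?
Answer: 80*I*sqrt(119) ≈ 872.7*I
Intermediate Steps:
t = 40 (t = 8*5 = 40)
t*sqrt(-411 - 65) = 40*sqrt(-411 - 65) = 40*sqrt(-476) = 40*(2*I*sqrt(119)) = 80*I*sqrt(119)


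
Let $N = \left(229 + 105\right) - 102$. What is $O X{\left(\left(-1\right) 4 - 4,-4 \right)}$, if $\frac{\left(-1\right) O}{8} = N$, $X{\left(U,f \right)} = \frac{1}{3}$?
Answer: $- \frac{1856}{3} \approx -618.67$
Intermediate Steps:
$N = 232$ ($N = 334 - 102 = 232$)
$X{\left(U,f \right)} = \frac{1}{3}$
$O = -1856$ ($O = \left(-8\right) 232 = -1856$)
$O X{\left(\left(-1\right) 4 - 4,-4 \right)} = \left(-1856\right) \frac{1}{3} = - \frac{1856}{3}$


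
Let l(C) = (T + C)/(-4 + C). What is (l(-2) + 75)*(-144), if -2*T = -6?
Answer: -10776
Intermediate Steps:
T = 3 (T = -1/2*(-6) = 3)
l(C) = (3 + C)/(-4 + C)
(l(-2) + 75)*(-144) = ((3 - 2)/(-4 - 2) + 75)*(-144) = (1/(-6) + 75)*(-144) = (-1/6*1 + 75)*(-144) = (-1/6 + 75)*(-144) = (449/6)*(-144) = -10776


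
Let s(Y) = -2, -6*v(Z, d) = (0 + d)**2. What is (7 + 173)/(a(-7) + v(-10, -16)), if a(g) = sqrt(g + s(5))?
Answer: -13824/3293 - 972*I/3293 ≈ -4.198 - 0.29517*I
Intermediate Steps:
v(Z, d) = -d**2/6 (v(Z, d) = -(0 + d)**2/6 = -d**2/6)
a(g) = sqrt(-2 + g) (a(g) = sqrt(g - 2) = sqrt(-2 + g))
(7 + 173)/(a(-7) + v(-10, -16)) = (7 + 173)/(sqrt(-2 - 7) - 1/6*(-16)**2) = 180/(sqrt(-9) - 1/6*256) = 180/(3*I - 128/3) = 180/(-128/3 + 3*I) = 180*(9*(-128/3 - 3*I)/16465) = 324*(-128/3 - 3*I)/3293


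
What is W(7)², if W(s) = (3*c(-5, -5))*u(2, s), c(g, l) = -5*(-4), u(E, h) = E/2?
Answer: 3600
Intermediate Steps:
u(E, h) = E/2 (u(E, h) = E*(½) = E/2)
c(g, l) = 20
W(s) = 60 (W(s) = (3*20)*((½)*2) = 60*1 = 60)
W(7)² = 60² = 3600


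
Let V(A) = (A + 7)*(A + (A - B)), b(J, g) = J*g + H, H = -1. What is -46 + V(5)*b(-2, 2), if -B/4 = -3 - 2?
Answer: 554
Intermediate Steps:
B = 20 (B = -4*(-3 - 2) = -4*(-5) = 20)
b(J, g) = -1 + J*g (b(J, g) = J*g - 1 = -1 + J*g)
V(A) = (-20 + 2*A)*(7 + A) (V(A) = (A + 7)*(A + (A - 1*20)) = (7 + A)*(A + (A - 20)) = (7 + A)*(A + (-20 + A)) = (7 + A)*(-20 + 2*A) = (-20 + 2*A)*(7 + A))
-46 + V(5)*b(-2, 2) = -46 + (-140 - 6*5 + 2*5²)*(-1 - 2*2) = -46 + (-140 - 30 + 2*25)*(-1 - 4) = -46 + (-140 - 30 + 50)*(-5) = -46 - 120*(-5) = -46 + 600 = 554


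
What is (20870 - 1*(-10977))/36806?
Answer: 31847/36806 ≈ 0.86527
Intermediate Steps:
(20870 - 1*(-10977))/36806 = (20870 + 10977)*(1/36806) = 31847*(1/36806) = 31847/36806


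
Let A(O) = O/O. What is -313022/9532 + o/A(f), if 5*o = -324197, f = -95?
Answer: -1545905457/23830 ≈ -64872.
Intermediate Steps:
o = -324197/5 (o = (1/5)*(-324197) = -324197/5 ≈ -64839.)
A(O) = 1
-313022/9532 + o/A(f) = -313022/9532 - 324197/5/1 = -313022*1/9532 - 324197/5*1 = -156511/4766 - 324197/5 = -1545905457/23830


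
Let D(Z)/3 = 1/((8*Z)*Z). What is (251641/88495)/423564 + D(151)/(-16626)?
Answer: 63586924007999/9473014155642795120 ≈ 6.7124e-6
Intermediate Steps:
D(Z) = 3/(8*Z²) (D(Z) = 3/(((8*Z)*Z)) = 3/((8*Z²)) = 3*(1/(8*Z²)) = 3/(8*Z²))
(251641/88495)/423564 + D(151)/(-16626) = (251641/88495)/423564 + ((3/8)/151²)/(-16626) = (251641*(1/88495))*(1/423564) + ((3/8)*(1/22801))*(-1/16626) = (251641/88495)*(1/423564) + (3/182408)*(-1/16626) = 251641/37483296180 - 1/1010905136 = 63586924007999/9473014155642795120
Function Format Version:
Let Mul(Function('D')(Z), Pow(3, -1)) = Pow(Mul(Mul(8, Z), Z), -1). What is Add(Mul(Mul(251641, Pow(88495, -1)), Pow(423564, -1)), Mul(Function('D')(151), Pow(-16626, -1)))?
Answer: Rational(63586924007999, 9473014155642795120) ≈ 6.7124e-6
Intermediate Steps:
Function('D')(Z) = Mul(Rational(3, 8), Pow(Z, -2)) (Function('D')(Z) = Mul(3, Pow(Mul(Mul(8, Z), Z), -1)) = Mul(3, Pow(Mul(8, Pow(Z, 2)), -1)) = Mul(3, Mul(Rational(1, 8), Pow(Z, -2))) = Mul(Rational(3, 8), Pow(Z, -2)))
Add(Mul(Mul(251641, Pow(88495, -1)), Pow(423564, -1)), Mul(Function('D')(151), Pow(-16626, -1))) = Add(Mul(Mul(251641, Pow(88495, -1)), Pow(423564, -1)), Mul(Mul(Rational(3, 8), Pow(151, -2)), Pow(-16626, -1))) = Add(Mul(Mul(251641, Rational(1, 88495)), Rational(1, 423564)), Mul(Mul(Rational(3, 8), Rational(1, 22801)), Rational(-1, 16626))) = Add(Mul(Rational(251641, 88495), Rational(1, 423564)), Mul(Rational(3, 182408), Rational(-1, 16626))) = Add(Rational(251641, 37483296180), Rational(-1, 1010905136)) = Rational(63586924007999, 9473014155642795120)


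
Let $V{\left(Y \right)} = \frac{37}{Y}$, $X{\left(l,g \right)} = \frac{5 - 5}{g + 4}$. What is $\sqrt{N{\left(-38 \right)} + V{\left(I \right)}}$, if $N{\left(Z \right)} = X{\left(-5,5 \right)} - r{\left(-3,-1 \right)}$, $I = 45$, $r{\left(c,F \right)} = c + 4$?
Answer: $\frac{2 i \sqrt{10}}{15} \approx 0.42164 i$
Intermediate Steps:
$r{\left(c,F \right)} = 4 + c$
$X{\left(l,g \right)} = 0$ ($X{\left(l,g \right)} = \frac{0}{4 + g} = 0$)
$N{\left(Z \right)} = -1$ ($N{\left(Z \right)} = 0 - \left(4 - 3\right) = 0 - 1 = -1$)
$\sqrt{N{\left(-38 \right)} + V{\left(I \right)}} = \sqrt{-1 + \frac{37}{45}} = \sqrt{- \frac{8}{45}} = \frac{2 i \sqrt{10}}{15}$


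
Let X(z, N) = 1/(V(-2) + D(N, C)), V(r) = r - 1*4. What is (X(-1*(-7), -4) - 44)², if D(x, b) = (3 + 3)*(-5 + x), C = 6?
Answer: 6974881/3600 ≈ 1937.5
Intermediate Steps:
V(r) = -4 + r (V(r) = r - 4 = -4 + r)
D(x, b) = -30 + 6*x (D(x, b) = 6*(-5 + x) = -30 + 6*x)
X(z, N) = 1/(-36 + 6*N) (X(z, N) = 1/((-4 - 2) + (-30 + 6*N)) = 1/(-6 + (-30 + 6*N)) = 1/(-36 + 6*N))
(X(-1*(-7), -4) - 44)² = (1/(6*(-6 - 4)) - 44)² = ((⅙)/(-10) - 44)² = ((⅙)*(-⅒) - 44)² = (-1/60 - 44)² = (-2641/60)² = 6974881/3600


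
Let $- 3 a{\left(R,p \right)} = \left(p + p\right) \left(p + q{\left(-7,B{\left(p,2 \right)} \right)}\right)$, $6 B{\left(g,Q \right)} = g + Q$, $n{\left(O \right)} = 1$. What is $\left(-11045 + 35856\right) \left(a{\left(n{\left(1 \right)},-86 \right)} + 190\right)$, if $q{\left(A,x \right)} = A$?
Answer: $-127578162$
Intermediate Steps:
$B{\left(g,Q \right)} = \frac{Q}{6} + \frac{g}{6}$ ($B{\left(g,Q \right)} = \frac{g + Q}{6} = \frac{Q + g}{6} = \frac{Q}{6} + \frac{g}{6}$)
$a{\left(R,p \right)} = - \frac{2 p \left(-7 + p\right)}{3}$ ($a{\left(R,p \right)} = - \frac{\left(p + p\right) \left(p - 7\right)}{3} = - \frac{2 p \left(-7 + p\right)}{3}$)
$\left(-11045 + 35856\right) \left(a{\left(n{\left(1 \right)},-86 \right)} + 190\right) = \left(-11045 + 35856\right) \left(\frac{2}{3} \left(-86\right) \left(7 - -86\right) + 190\right) = 24811 \left(\frac{2}{3} \left(-86\right) \left(7 + 86\right) + 190\right) = 24811 \left(\frac{2}{3} \left(-86\right) 93 + 190\right) = 24811 \left(-5332 + 190\right) = 24811 \left(-5142\right) = -127578162$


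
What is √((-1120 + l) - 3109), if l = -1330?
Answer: I*√5559 ≈ 74.559*I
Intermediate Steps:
√((-1120 + l) - 3109) = √((-1120 - 1330) - 3109) = √(-2450 - 3109) = √(-5559) = I*√5559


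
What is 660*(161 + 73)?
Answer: 154440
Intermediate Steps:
660*(161 + 73) = 660*234 = 154440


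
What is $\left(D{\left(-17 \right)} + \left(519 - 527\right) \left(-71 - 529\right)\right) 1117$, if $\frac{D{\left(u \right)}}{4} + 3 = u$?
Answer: $5272240$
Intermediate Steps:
$D{\left(u \right)} = -12 + 4 u$
$\left(D{\left(-17 \right)} + \left(519 - 527\right) \left(-71 - 529\right)\right) 1117 = \left(\left(-12 + 4 \left(-17\right)\right) + \left(519 - 527\right) \left(-71 - 529\right)\right) 1117 = \left(\left(-12 - 68\right) - -4800\right) 1117 = \left(-80 + 4800\right) 1117 = 4720 \cdot 1117 = 5272240$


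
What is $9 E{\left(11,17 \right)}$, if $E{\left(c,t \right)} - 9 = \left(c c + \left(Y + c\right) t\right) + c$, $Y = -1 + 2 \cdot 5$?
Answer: $4329$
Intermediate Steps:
$Y = 9$ ($Y = -1 + 10 = 9$)
$E{\left(c,t \right)} = 9 + c + c^{2} + t \left(9 + c\right)$ ($E{\left(c,t \right)} = 9 + \left(\left(c c + \left(9 + c\right) t\right) + c\right) = 9 + \left(\left(c^{2} + t \left(9 + c\right)\right) + c\right) = 9 + \left(c + c^{2} + t \left(9 + c\right)\right) = 9 + c + c^{2} + t \left(9 + c\right)$)
$9 E{\left(11,17 \right)} = 9 \left(9 + 11 + 11^{2} + 9 \cdot 17 + 11 \cdot 17\right) = 9 \left(9 + 11 + 121 + 153 + 187\right) = 9 \cdot 481 = 4329$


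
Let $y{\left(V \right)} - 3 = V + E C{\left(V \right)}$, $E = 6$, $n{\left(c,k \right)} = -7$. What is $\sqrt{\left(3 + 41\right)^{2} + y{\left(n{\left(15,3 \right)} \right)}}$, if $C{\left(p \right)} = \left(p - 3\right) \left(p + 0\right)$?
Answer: $28 \sqrt{3} \approx 48.497$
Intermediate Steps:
$C{\left(p \right)} = p \left(-3 + p\right)$ ($C{\left(p \right)} = \left(-3 + p\right) p = p \left(-3 + p\right)$)
$y{\left(V \right)} = 3 + V + 6 V \left(-3 + V\right)$ ($y{\left(V \right)} = 3 + \left(V + 6 V \left(-3 + V\right)\right) = 3 + V + 6 V \left(-3 + V\right)$)
$\sqrt{\left(3 + 41\right)^{2} + y{\left(n{\left(15,3 \right)} \right)}} = \sqrt{\left(3 + 41\right)^{2} + \left(3 - 7 + 6 \left(-7\right) \left(-3 - 7\right)\right)} = \sqrt{44^{2} + \left(3 - 7 + 6 \left(-7\right) \left(-10\right)\right)} = \sqrt{1936 + \left(3 - 7 + 420\right)} = \sqrt{1936 + 416} = \sqrt{2352} = 28 \sqrt{3}$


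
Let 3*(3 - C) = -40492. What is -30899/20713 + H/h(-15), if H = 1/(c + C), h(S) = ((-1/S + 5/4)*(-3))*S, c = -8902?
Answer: -3061254713/2052102815 ≈ -1.4918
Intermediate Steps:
C = 40501/3 (C = 3 - 1/3*(-40492) = 3 + 40492/3 = 40501/3 ≈ 13500.)
h(S) = S*(-15/4 + 3/S) (h(S) = ((-1/S + 5*(1/4))*(-3))*S = ((-1/S + 5/4)*(-3))*S = ((5/4 - 1/S)*(-3))*S = (-15/4 + 3/S)*S = S*(-15/4 + 3/S))
H = 3/13795 (H = 1/(-8902 + 40501/3) = 1/(13795/3) = 3/13795 ≈ 0.00021747)
-30899/20713 + H/h(-15) = -30899/20713 + 3/(13795*(3 - 15/4*(-15))) = -30899*1/20713 + 3/(13795*(3 + 225/4)) = -2809/1883 + 3/(13795*(237/4)) = -2809/1883 + (3/13795)*(4/237) = -2809/1883 + 4/1089805 = -3061254713/2052102815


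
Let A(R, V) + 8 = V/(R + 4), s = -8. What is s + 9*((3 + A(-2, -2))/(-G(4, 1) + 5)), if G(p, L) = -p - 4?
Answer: -158/13 ≈ -12.154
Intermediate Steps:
A(R, V) = -8 + V/(4 + R) (A(R, V) = -8 + V/(R + 4) = -8 + V/(4 + R))
G(p, L) = -4 - p
s + 9*((3 + A(-2, -2))/(-G(4, 1) + 5)) = -8 + 9*((3 + (-32 - 2 - 8*(-2))/(4 - 2))/(-(-4 - 1*4) + 5)) = -8 + 9*((3 + (-32 - 2 + 16)/2)/(-(-4 - 4) + 5)) = -8 + 9*((3 + (1/2)*(-18))/(-1*(-8) + 5)) = -8 + 9*((3 - 9)/(8 + 5)) = -8 + 9*(-6/13) = -8 - 54/13 = -158/13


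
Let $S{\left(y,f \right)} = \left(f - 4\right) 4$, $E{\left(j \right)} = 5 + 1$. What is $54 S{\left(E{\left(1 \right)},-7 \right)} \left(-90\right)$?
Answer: $213840$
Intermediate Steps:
$E{\left(j \right)} = 6$
$S{\left(y,f \right)} = -16 + 4 f$ ($S{\left(y,f \right)} = \left(-4 + f\right) 4 = -16 + 4 f$)
$54 S{\left(E{\left(1 \right)},-7 \right)} \left(-90\right) = 54 \left(-16 + 4 \left(-7\right)\right) \left(-90\right) = 54 \left(-16 - 28\right) \left(-90\right) = 54 \left(-44\right) \left(-90\right) = \left(-2376\right) \left(-90\right) = 213840$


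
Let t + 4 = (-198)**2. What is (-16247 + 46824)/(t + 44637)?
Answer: 30577/83837 ≈ 0.36472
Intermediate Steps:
t = 39200 (t = -4 + (-198)**2 = -4 + 39204 = 39200)
(-16247 + 46824)/(t + 44637) = (-16247 + 46824)/(39200 + 44637) = 30577/83837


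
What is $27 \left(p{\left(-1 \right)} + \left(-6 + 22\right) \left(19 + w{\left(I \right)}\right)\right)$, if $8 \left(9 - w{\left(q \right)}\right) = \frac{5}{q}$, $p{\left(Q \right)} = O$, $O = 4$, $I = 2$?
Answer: $12069$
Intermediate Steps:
$p{\left(Q \right)} = 4$
$w{\left(q \right)} = 9 - \frac{5}{8 q}$ ($w{\left(q \right)} = 9 - \frac{5 \frac{1}{q}}{8} = 9 - \frac{5}{8 q}$)
$27 \left(p{\left(-1 \right)} + \left(-6 + 22\right) \left(19 + w{\left(I \right)}\right)\right) = 27 \left(4 + \left(-6 + 22\right) \left(19 + \left(9 - \frac{5}{8 \cdot 2}\right)\right)\right) = 27 \left(4 + 16 \left(19 + \left(9 - \frac{5}{16}\right)\right)\right) = 27 \left(4 + 16 \left(19 + \frac{139}{16}\right)\right) = 27 \left(4 + 16 \cdot \frac{443}{16}\right) = 27 \left(4 + 443\right) = 27 \cdot 447 = 12069$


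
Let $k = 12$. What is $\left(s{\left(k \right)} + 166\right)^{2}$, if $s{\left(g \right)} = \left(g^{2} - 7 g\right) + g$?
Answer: $56644$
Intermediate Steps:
$s{\left(g \right)} = g^{2} - 6 g$
$\left(s{\left(k \right)} + 166\right)^{2} = \left(12 \left(-6 + 12\right) + 166\right)^{2} = \left(12 \cdot 6 + 166\right)^{2} = \left(72 + 166\right)^{2} = 238^{2} = 56644$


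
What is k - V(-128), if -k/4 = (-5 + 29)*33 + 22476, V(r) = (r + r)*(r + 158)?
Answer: -85392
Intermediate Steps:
V(r) = 2*r*(158 + r) (V(r) = (2*r)*(158 + r) = 2*r*(158 + r))
k = -93072 (k = -4*((-5 + 29)*33 + 22476) = -4*(24*33 + 22476) = -4*(792 + 22476) = -4*23268 = -93072)
k - V(-128) = -93072 - 2*(-128)*(158 - 128) = -93072 - 2*(-128)*30 = -93072 - 1*(-7680) = -93072 + 7680 = -85392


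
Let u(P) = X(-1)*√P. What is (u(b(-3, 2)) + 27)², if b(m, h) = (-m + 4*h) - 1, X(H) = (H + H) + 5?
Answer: 819 + 162*√10 ≈ 1331.3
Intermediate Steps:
X(H) = 5 + 2*H (X(H) = 2*H + 5 = 5 + 2*H)
b(m, h) = -1 - m + 4*h
u(P) = 3*√P (u(P) = (5 + 2*(-1))*√P = (5 - 2)*√P = 3*√P)
(u(b(-3, 2)) + 27)² = (3*√(-1 - 1*(-3) + 4*2) + 27)² = (3*√(-1 + 3 + 8) + 27)² = (3*√10 + 27)² = (27 + 3*√10)²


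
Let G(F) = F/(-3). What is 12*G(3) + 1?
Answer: -11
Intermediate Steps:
G(F) = -F/3 (G(F) = F*(-1/3) = -F/3)
12*G(3) + 1 = 12*(-1/3*3) + 1 = 12*(-1) + 1 = -12 + 1 = -11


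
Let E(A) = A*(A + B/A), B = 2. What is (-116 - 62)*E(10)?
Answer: -18156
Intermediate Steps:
E(A) = A*(A + 2/A)
(-116 - 62)*E(10) = (-116 - 62)*(2 + 10²) = -178*(2 + 100) = -178*102 = -18156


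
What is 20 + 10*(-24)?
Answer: -220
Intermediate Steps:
20 + 10*(-24) = 20 - 240 = -220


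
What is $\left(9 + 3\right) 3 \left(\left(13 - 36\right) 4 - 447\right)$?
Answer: $-19404$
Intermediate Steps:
$\left(9 + 3\right) 3 \left(\left(13 - 36\right) 4 - 447\right) = 12 \cdot 3 \left(\left(13 - 36\right) 4 - 447\right) = 36 \left(\left(-23\right) 4 - 447\right) = 36 \left(-92 - 447\right) = 36 \left(-539\right) = -19404$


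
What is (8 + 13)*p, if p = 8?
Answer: 168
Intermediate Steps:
(8 + 13)*p = (8 + 13)*8 = 21*8 = 168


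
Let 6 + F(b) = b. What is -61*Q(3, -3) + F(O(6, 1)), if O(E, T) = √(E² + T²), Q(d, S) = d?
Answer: -189 + √37 ≈ -182.92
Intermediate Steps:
F(b) = -6 + b
-61*Q(3, -3) + F(O(6, 1)) = -61*3 + (-6 + √(6² + 1²)) = -183 + (-6 + √(36 + 1)) = -183 + (-6 + √37) = -189 + √37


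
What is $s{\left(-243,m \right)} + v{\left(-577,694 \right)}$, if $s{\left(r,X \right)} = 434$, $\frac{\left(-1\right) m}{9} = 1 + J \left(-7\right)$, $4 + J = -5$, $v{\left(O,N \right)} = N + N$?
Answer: $1822$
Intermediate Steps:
$v{\left(O,N \right)} = 2 N$
$J = -9$ ($J = -4 - 5 = -9$)
$m = -576$ ($m = - 9 \left(1 - -63\right) = - 9 \left(1 + 63\right) = \left(-9\right) 64 = -576$)
$s{\left(-243,m \right)} + v{\left(-577,694 \right)} = 434 + 2 \cdot 694 = 434 + 1388 = 1822$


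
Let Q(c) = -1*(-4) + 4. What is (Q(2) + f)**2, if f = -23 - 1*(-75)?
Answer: 3600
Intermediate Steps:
Q(c) = 8 (Q(c) = 4 + 4 = 8)
f = 52 (f = -23 + 75 = 52)
(Q(2) + f)**2 = (8 + 52)**2 = 60**2 = 3600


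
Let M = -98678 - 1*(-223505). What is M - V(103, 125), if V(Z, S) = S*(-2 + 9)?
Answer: 123952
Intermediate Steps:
V(Z, S) = 7*S (V(Z, S) = S*7 = 7*S)
M = 124827 (M = -98678 + 223505 = 124827)
M - V(103, 125) = 124827 - 7*125 = 124827 - 1*875 = 124827 - 875 = 123952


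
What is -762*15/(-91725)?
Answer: 762/6115 ≈ 0.12461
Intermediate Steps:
-762*15/(-91725) = -11430*(-1/91725) = 762/6115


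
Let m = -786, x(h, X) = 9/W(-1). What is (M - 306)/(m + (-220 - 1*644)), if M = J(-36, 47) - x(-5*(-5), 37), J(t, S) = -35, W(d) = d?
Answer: 166/825 ≈ 0.20121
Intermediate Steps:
x(h, X) = -9 (x(h, X) = 9/(-1) = 9*(-1) = -9)
M = -26 (M = -35 - 1*(-9) = -35 + 9 = -26)
(M - 306)/(m + (-220 - 1*644)) = (-26 - 306)/(-786 + (-220 - 1*644)) = -332/(-786 + (-220 - 644)) = -332/(-786 - 864) = -332/(-1650) = -332*(-1/1650) = 166/825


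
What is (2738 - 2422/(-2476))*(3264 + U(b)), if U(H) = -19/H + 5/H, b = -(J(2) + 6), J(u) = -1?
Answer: 5538622557/619 ≈ 8.9477e+6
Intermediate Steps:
b = -5 (b = -(-1 + 6) = -1*5 = -5)
U(H) = -14/H
(2738 - 2422/(-2476))*(3264 + U(b)) = (2738 - 2422/(-2476))*(3264 - 14/(-5)) = (2738 - 2422*(-1/2476))*(3264 - 14*(-⅕)) = (2738 + 1211/1238)*(3264 + 14/5) = (3390855/1238)*(16334/5) = 5538622557/619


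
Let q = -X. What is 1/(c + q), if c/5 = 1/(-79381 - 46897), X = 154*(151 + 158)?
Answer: -126278/6009064913 ≈ -2.1015e-5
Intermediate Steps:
X = 47586 (X = 154*309 = 47586)
q = -47586 (q = -1*47586 = -47586)
c = -5/126278 (c = 5/(-79381 - 46897) = 5/(-126278) = 5*(-1/126278) = -5/126278 ≈ -3.9595e-5)
1/(c + q) = 1/(-5/126278 - 47586) = 1/(-6009064913/126278) = -126278/6009064913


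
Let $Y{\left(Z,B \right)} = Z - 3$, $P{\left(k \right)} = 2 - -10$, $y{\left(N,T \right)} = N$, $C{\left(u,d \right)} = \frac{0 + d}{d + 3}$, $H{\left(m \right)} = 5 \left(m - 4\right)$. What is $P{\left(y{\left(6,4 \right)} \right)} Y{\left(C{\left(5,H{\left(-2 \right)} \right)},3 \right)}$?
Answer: $- \frac{68}{3} \approx -22.667$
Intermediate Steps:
$H{\left(m \right)} = -20 + 5 m$ ($H{\left(m \right)} = 5 \left(-4 + m\right) = -20 + 5 m$)
$C{\left(u,d \right)} = \frac{d}{3 + d}$
$P{\left(k \right)} = 12$ ($P{\left(k \right)} = 2 + 10 = 12$)
$Y{\left(Z,B \right)} = -3 + Z$ ($Y{\left(Z,B \right)} = Z - 3 = -3 + Z$)
$P{\left(y{\left(6,4 \right)} \right)} Y{\left(C{\left(5,H{\left(-2 \right)} \right)},3 \right)} = 12 \left(-3 + \frac{-20 + 5 \left(-2\right)}{3 + \left(-20 + 5 \left(-2\right)\right)}\right) = 12 \left(-3 + \frac{-20 - 10}{3 - 30}\right) = 12 \left(-3 - \frac{30}{3 - 30}\right) = 12 \left(-3 - \frac{30}{-27}\right) = 12 \left(-3 - - \frac{10}{9}\right) = 12 \left(-3 + \frac{10}{9}\right) = 12 \left(- \frac{17}{9}\right) = - \frac{68}{3}$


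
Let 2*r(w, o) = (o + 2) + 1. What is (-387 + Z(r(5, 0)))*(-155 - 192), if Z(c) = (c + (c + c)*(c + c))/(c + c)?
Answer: 266149/2 ≈ 1.3307e+5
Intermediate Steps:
r(w, o) = 3/2 + o/2 (r(w, o) = ((o + 2) + 1)/2 = ((2 + o) + 1)/2 = (3 + o)/2 = 3/2 + o/2)
Z(c) = (c + 4*c²)/(2*c) (Z(c) = (c + (2*c)*(2*c))/((2*c)) = (c + 4*c²)*(1/(2*c)) = (c + 4*c²)/(2*c))
(-387 + Z(r(5, 0)))*(-155 - 192) = (-387 + (½ + 2*(3/2 + (½)*0)))*(-155 - 192) = (-387 + (½ + 2*(3/2 + 0)))*(-347) = (-387 + (½ + 2*(3/2)))*(-347) = (-387 + (½ + 3))*(-347) = (-387 + 7/2)*(-347) = -767/2*(-347) = 266149/2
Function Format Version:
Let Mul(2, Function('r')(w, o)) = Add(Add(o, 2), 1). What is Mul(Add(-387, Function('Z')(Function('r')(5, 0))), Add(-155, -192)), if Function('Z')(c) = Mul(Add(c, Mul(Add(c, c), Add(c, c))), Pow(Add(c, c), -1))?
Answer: Rational(266149, 2) ≈ 1.3307e+5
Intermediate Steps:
Function('r')(w, o) = Add(Rational(3, 2), Mul(Rational(1, 2), o)) (Function('r')(w, o) = Mul(Rational(1, 2), Add(Add(o, 2), 1)) = Mul(Rational(1, 2), Add(Add(2, o), 1)) = Mul(Rational(1, 2), Add(3, o)) = Add(Rational(3, 2), Mul(Rational(1, 2), o)))
Function('Z')(c) = Mul(Rational(1, 2), Pow(c, -1), Add(c, Mul(4, Pow(c, 2)))) (Function('Z')(c) = Mul(Add(c, Mul(Mul(2, c), Mul(2, c))), Pow(Mul(2, c), -1)) = Mul(Add(c, Mul(4, Pow(c, 2))), Mul(Rational(1, 2), Pow(c, -1))) = Mul(Rational(1, 2), Pow(c, -1), Add(c, Mul(4, Pow(c, 2)))))
Mul(Add(-387, Function('Z')(Function('r')(5, 0))), Add(-155, -192)) = Mul(Add(-387, Add(Rational(1, 2), Mul(2, Add(Rational(3, 2), Mul(Rational(1, 2), 0))))), Add(-155, -192)) = Mul(Add(-387, Add(Rational(1, 2), Mul(2, Add(Rational(3, 2), 0)))), -347) = Mul(Add(-387, Add(Rational(1, 2), Mul(2, Rational(3, 2)))), -347) = Mul(Add(-387, Add(Rational(1, 2), 3)), -347) = Mul(Add(-387, Rational(7, 2)), -347) = Mul(Rational(-767, 2), -347) = Rational(266149, 2)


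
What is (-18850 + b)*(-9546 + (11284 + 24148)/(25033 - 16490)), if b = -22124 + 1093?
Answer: 3250941430526/8543 ≈ 3.8054e+8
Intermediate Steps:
b = -21031
(-18850 + b)*(-9546 + (11284 + 24148)/(25033 - 16490)) = (-18850 - 21031)*(-9546 + (11284 + 24148)/(25033 - 16490)) = -39881*(-9546 + 35432/8543) = -39881*(-81516046/8543) = 3250941430526/8543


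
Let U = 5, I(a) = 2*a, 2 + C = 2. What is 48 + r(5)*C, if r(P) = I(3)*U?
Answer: 48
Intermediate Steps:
C = 0 (C = -2 + 2 = 0)
r(P) = 30 (r(P) = (2*3)*5 = 6*5 = 30)
48 + r(5)*C = 48 + 30*0 = 48 + 0 = 48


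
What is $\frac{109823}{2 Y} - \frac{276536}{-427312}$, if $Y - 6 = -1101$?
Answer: $- \frac{1447595998}{29244165} \approx -49.5$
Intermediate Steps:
$Y = -1095$ ($Y = 6 - 1101 = -1095$)
$\frac{109823}{2 Y} - \frac{276536}{-427312} = \frac{109823}{2 \left(-1095\right)} - \frac{276536}{-427312} = \frac{109823}{-2190} - - \frac{34567}{53414} = 109823 \left(- \frac{1}{2190}\right) + \frac{34567}{53414} = - \frac{109823}{2190} + \frac{34567}{53414} = - \frac{1447595998}{29244165}$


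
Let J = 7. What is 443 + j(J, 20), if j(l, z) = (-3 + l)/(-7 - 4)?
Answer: 4869/11 ≈ 442.64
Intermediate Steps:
j(l, z) = 3/11 - l/11 (j(l, z) = (-3 + l)/(-11) = (-3 + l)*(-1/11) = 3/11 - l/11)
443 + j(J, 20) = 443 + (3/11 - 1/11*7) = 443 + (3/11 - 7/11) = 443 - 4/11 = 4869/11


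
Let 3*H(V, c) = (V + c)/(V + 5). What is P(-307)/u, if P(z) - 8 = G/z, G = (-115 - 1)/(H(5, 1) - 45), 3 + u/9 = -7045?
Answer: -45797/363507648 ≈ -0.00012599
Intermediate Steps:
u = -63432 (u = -27 + 9*(-7045) = -27 - 63405 = -63432)
H(V, c) = (V + c)/(3*(5 + V)) (H(V, c) = ((V + c)/(V + 5))/3 = ((V + c)/(5 + V))/3 = (V + c)/(3*(5 + V)))
G = 145/56 (G = (-115 - 1)/((5 + 1)/(3*(5 + 5)) - 45) = -116/((⅓)*6/10 - 45) = -116/((⅓)*(⅒)*6 - 45) = -116/(⅕ - 45) = -116/(-224/5) = -116*(-5/224) = 145/56 ≈ 2.5893)
P(z) = 8 + 145/(56*z)
P(-307)/u = (8 + (145/56)/(-307))/(-63432) = (8 + (145/56)*(-1/307))*(-1/63432) = (8 - 145/17192)*(-1/63432) = (137391/17192)*(-1/63432) = -45797/363507648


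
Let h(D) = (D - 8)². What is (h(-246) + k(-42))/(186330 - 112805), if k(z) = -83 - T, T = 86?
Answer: 64347/73525 ≈ 0.87517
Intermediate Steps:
k(z) = -169 (k(z) = -83 - 1*86 = -83 - 86 = -169)
h(D) = (-8 + D)²
(h(-246) + k(-42))/(186330 - 112805) = ((-8 - 246)² - 169)/(186330 - 112805) = ((-254)² - 169)/73525 = (64516 - 169)*(1/73525) = 64347*(1/73525) = 64347/73525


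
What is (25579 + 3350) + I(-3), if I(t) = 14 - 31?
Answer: 28912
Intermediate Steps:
I(t) = -17
(25579 + 3350) + I(-3) = (25579 + 3350) - 17 = 28929 - 17 = 28912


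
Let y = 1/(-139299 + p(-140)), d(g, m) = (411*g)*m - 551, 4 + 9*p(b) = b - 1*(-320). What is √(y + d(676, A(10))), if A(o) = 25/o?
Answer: 2*√272635845052305535/1253515 ≈ 833.09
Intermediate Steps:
p(b) = 316/9 + b/9 (p(b) = -4/9 + (b - 1*(-320))/9 = -4/9 + (b + 320)/9 = -4/9 + (320 + b)/9 = -4/9 + (320/9 + b/9) = 316/9 + b/9)
d(g, m) = -551 + 411*g*m (d(g, m) = 411*g*m - 551 = -551 + 411*g*m)
y = -9/1253515 (y = 1/(-139299 + (316/9 + (⅑)*(-140))) = 1/(-139299 + (316/9 - 140/9)) = 1/(-139299 + 176/9) = 1/(-1253515/9) = -9/1253515 ≈ -7.1798e-6)
√(y + d(676, A(10))) = √(-9/1253515 + (-551 + 411*676*(25/10))) = √(-9/1253515 + (-551 + 411*676*(25*(⅒)))) = √(-9/1253515 + (-551 + 411*676*(5/2))) = √(-9/1253515 + (-551 + 694590)) = √(-9/1253515 + 694039) = √(869988297076/1253515) = 2*√272635845052305535/1253515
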